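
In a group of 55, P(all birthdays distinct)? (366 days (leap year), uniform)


P(all different) = Π(366-i)/366 for i=0..54
= (366/366)×(365/366)×...×(312/366)
= 0.013909

P ≈ 0.0139 ≈ 1.39%


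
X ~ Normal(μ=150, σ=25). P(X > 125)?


z = (125-150)/25 = -1.0
P(X > 125) = 1 - P(Z ≤ -1.0) = 1 - 0.1587 = 0.8413

P(X > 125) ≈ 0.8413


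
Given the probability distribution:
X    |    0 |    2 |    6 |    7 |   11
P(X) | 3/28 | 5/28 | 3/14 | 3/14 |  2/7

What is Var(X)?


E[X] = 44/7
E[X²] = 107/2
Var(X) = E[X²] - (E[X])² = 107/2 - 1936/49 = 1371/98

Var(X) = 1371/98 ≈ 13.9898


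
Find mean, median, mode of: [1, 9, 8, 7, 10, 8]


Sorted: [1, 7, 8, 8, 9, 10]
Mean = 43/6
Median = 8
Freq: {1: 1, 9: 1, 8: 2, 7: 1, 10: 1}
Mode: [8]

Mean=43/6, Median=8, Mode=8


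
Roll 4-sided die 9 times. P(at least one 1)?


P(no 1)^9 = (3/4)^9 = 19683/262144
P(≥1) = 1 - 19683/262144 = 242461/262144

P = 242461/262144 ≈ 92.49%


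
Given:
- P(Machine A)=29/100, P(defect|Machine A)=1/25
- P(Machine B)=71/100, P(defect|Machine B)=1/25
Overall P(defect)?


P(B) = Σ P(B|Aᵢ)×P(Aᵢ)
  1/25×29/100 = 29/2500
  1/25×71/100 = 71/2500
Sum = 1/25

P(defect) = 1/25 ≈ 4.00%


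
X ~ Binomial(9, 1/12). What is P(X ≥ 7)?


P(X ≥ 7) = Σ P(X=i) for i=7..9
P(X=7) = 121/143327232
P(X=8) = 11/573308928
P(X=9) = 1/5159780352
Sum = 557/644972544

P(X ≥ 7) = 557/644972544 ≈ 0.00%


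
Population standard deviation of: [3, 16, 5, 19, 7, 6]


Mean = 56/6 = 28/3
  (3-28/3)²=361/9
  (16-28/3)²=400/9
  (5-28/3)²=169/9
  (19-28/3)²=841/9
  (7-28/3)²=49/9
  (6-28/3)²=100/9
Σ(x-μ)² = 640/3
σ² = (640/3)/6 = 320/9

σ = √(320/9) ≈ 5.9628


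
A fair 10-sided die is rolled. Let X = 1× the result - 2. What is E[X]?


E[die] = (1+10)/2 = 11/2
E[X] = 1×11/2 - 2 = 7/2

E[X] = 7/2


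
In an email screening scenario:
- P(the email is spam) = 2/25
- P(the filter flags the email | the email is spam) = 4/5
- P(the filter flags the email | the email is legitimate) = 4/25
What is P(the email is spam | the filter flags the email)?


Using Bayes' theorem:
P(A|B) = P(B|A)·P(A) / P(B)

P(the filter flags the email) = 4/5 × 2/25 + 4/25 × 23/25
= 8/125 + 92/625 = 132/625

P(the email is spam|the filter flags the email) = (8/125) / (132/625) = 10/33

P(the email is spam|the filter flags the email) = 10/33 ≈ 30.30%


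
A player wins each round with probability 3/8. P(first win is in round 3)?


Geometric: P(X=3) = (1-p)^(k-1)×p = (5/8)^2×3/8 = 75/512

P(X=3) = 75/512 ≈ 14.65%


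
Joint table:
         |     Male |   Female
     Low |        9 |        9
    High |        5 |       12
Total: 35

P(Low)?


P(Low) = (9+9)/35 = 18/35

P(Low) = 18/35 ≈ 51.43%


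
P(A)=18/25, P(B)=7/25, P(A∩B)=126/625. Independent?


P(A)×P(B) = 126/625
P(A∩B) = 126/625
Equal ✓ → Independent

Yes, independent


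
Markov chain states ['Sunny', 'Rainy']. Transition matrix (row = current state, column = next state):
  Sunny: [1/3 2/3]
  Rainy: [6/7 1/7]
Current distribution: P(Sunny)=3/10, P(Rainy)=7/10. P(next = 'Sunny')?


P(next=Sunny) = Σᵢ P(now=i)×P(i→Sunny)
= 3/10×1/3 + 7/10×6/7
= 1/10 + 3/5 = 7/10

P = 7/10 ≈ 0.7000


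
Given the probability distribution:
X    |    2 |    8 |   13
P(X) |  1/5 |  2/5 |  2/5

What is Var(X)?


E[X] = 44/5
E[X²] = 94
Var(X) = E[X²] - (E[X])² = 94 - 1936/25 = 414/25

Var(X) = 414/25 ≈ 16.5600


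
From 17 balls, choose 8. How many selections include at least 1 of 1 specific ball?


Complement: C(17,8) - C(16,8) = 24310 - 12870 = 11440

11440


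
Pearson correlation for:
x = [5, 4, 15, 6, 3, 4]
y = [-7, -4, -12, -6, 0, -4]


n=6, Σx=37, Σy=-33, Σxy=-283, Σx²=327, Σy²=261
r = (6×(-283) - 37×(-33))/√((6×327 - 37²)(6×261 - (-33)²))
= -477/√(593×477) = -477/√282861 ≈ -477/531.8468 ≈ -0.8969

r ≈ -0.8969


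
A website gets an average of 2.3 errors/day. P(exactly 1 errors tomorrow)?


Poisson(λ=2.3): P(X=1) = e^(-λ)×λ^k/k!
= e^(-2.3) × 2.3^1 / 1!
≈ 0.1002588437 × 2.3 / 1 ≈ 0.230595

P(X=1) ≈ 0.230595 ≈ 23.06%


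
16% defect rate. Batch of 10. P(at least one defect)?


P(all good) = (21/25)^10 = 16679880978201/95367431640625
P(≥1 defect) = 78687550662424/95367431640625

P = 78687550662424/95367431640625 ≈ 82.51%


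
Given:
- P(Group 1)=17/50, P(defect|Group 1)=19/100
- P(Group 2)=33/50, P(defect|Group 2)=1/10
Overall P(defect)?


P(B) = Σ P(B|Aᵢ)×P(Aᵢ)
  19/100×17/50 = 323/5000
  1/10×33/50 = 33/500
Sum = 653/5000

P(defect) = 653/5000 ≈ 13.06%


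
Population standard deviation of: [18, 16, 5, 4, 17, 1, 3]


Mean = 64/7
  (18-64/7)²=3844/49
  (16-64/7)²=2304/49
  (5-64/7)²=841/49
  (4-64/7)²=1296/49
  (17-64/7)²=3025/49
  (1-64/7)²=3249/49
  (3-64/7)²=1849/49
Σ(x-μ)² = 2344/7
σ² = (2344/7)/7 = 2344/49

σ = √(2344/49) ≈ 6.9164


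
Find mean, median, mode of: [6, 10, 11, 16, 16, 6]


Sorted: [6, 6, 10, 11, 16, 16]
Mean = 65/6
Median = 21/2
Freq: {6: 2, 10: 1, 11: 1, 16: 2}
Mode: [6, 16]

Mean=65/6, Median=21/2, Mode=[6, 16]


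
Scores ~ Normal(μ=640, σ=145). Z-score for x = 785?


z = (x - μ)/σ = (785 - 640)/145 = 1.0

z = 1.0


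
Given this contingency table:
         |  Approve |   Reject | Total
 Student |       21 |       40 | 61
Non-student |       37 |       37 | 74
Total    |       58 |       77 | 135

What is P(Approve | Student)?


P(Approve | Student) = 21/(21+40) = 21/61

P(Approve|Student) = 21/61 ≈ 34.43%


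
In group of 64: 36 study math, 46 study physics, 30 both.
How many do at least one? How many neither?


|A∪B| = 36+46-30 = 52
Neither = 64-52 = 12

At least one: 52; Neither: 12


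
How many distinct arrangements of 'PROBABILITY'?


Letters: 11, freq: {'P': 1, 'R': 1, 'O': 1, 'B': 2, 'A': 1, 'I': 2, 'L': 1, 'T': 1, 'Y': 1}
11!/(1!×1!×1!×2!×1!×2!×1!×1!×1!) = 39916800/4 = 9979200

9979200


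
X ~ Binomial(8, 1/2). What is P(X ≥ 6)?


P(X ≥ 6) = Σ P(X=i) for i=6..8
P(X=6) = 7/64
P(X=7) = 1/32
P(X=8) = 1/256
Sum = 37/256

P(X ≥ 6) = 37/256 ≈ 14.45%


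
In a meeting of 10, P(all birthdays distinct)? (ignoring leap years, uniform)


P(all different) = Π(365-i)/365 for i=0..9
= (365/365)×(364/365)×...×(356/365)
= 0.883052

P ≈ 0.8831 ≈ 88.31%


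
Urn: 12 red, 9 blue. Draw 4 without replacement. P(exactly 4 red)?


Hypergeometric: C(12,4)×C(9,0)/C(21,4)
= 495×1/5985 = 11/133

P(X=4) = 11/133 ≈ 8.27%


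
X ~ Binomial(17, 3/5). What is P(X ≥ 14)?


P(X ≥ 14) = Σ P(X=i) for i=14..17
P(X=14) = 5203870272/152587890625
P(X=15) = 7805805408/762939453125
P(X=16) = 1463588514/762939453125
P(X=17) = 129140163/762939453125
Sum = 7083577089/152587890625

P(X ≥ 14) = 7083577089/152587890625 ≈ 4.64%


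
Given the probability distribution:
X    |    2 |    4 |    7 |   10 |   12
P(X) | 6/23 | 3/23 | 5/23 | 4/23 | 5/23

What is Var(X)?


E[X] = 159/23
E[X²] = 1437/23
Var(X) = E[X²] - (E[X])² = 1437/23 - 25281/529 = 7770/529

Var(X) = 7770/529 ≈ 14.6881


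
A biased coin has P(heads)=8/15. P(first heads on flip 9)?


Geometric: P(X=9) = (1-p)^(k-1)×p = (7/15)^8×8/15 = 46118408/38443359375

P(X=9) = 46118408/38443359375 ≈ 0.12%


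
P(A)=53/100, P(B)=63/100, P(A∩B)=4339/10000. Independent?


P(A)×P(B) = 3339/10000
P(A∩B) = 4339/10000
Not equal → NOT independent

No, not independent


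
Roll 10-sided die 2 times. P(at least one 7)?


P(no 7)^2 = (9/10)^2 = 81/100
P(≥1) = 1 - 81/100 = 19/100

P = 19/100 ≈ 19.00%


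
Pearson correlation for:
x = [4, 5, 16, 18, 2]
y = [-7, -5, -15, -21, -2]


n=5, Σx=45, Σy=-50, Σxy=-675, Σx²=625, Σy²=744
r = (5×(-675) - 45×(-50))/√((5×625 - 45²)(5×744 - (-50)²))
= -1125/√(1100×1220) = -1125/√1342000 ≈ -1125/1158.4472 ≈ -0.9711

r ≈ -0.9711


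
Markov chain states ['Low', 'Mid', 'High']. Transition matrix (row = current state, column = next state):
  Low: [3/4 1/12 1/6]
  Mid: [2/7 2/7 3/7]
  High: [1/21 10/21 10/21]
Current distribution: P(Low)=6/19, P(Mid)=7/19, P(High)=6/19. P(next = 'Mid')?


P(next=Mid) = Σᵢ P(now=i)×P(i→Mid)
= 6/19×1/12 + 7/19×2/7 + 6/19×10/21
= 1/38 + 2/19 + 20/133 = 75/266

P = 75/266 ≈ 0.2820


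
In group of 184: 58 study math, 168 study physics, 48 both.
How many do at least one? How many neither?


|A∪B| = 58+168-48 = 178
Neither = 184-178 = 6

At least one: 178; Neither: 6


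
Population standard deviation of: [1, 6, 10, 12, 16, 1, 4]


Mean = 50/7
  (1-50/7)²=1849/49
  (6-50/7)²=64/49
  (10-50/7)²=400/49
  (12-50/7)²=1156/49
  (16-50/7)²=3844/49
  (1-50/7)²=1849/49
  (4-50/7)²=484/49
Σ(x-μ)² = 1378/7
σ² = (1378/7)/7 = 1378/49

σ = √(1378/49) ≈ 5.3031


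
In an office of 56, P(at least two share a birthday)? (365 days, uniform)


P(all different) = Π(365-i)/365 for i=0..55
= 0.011668
P(match) = 1 - 0.011668 = 0.988332

P ≈ 0.9883 ≈ 98.83%


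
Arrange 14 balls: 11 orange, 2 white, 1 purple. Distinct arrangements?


14!/(11!×2!×1!) = 1092

1092


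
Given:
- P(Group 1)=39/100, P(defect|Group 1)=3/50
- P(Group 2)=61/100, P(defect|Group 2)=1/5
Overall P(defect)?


P(B) = Σ P(B|Aᵢ)×P(Aᵢ)
  3/50×39/100 = 117/5000
  1/5×61/100 = 61/500
Sum = 727/5000

P(defect) = 727/5000 ≈ 14.54%


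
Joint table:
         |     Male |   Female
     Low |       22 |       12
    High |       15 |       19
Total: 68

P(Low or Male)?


P(Low∨Male) = P(Low) + P(Male) - P(Low∧Male)
= (34 + 37 - 22)/68 = 49/68

P = 49/68 ≈ 72.06%


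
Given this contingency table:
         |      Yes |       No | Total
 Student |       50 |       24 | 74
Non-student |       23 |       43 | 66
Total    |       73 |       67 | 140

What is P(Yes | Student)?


P(Yes | Student) = 50/(50+24) = 50/74 = 25/37

P(Yes|Student) = 25/37 ≈ 67.57%


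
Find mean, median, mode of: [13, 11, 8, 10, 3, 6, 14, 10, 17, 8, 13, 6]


Sorted: [3, 6, 6, 8, 8, 10, 10, 11, 13, 13, 14, 17]
Mean = 119/12
Median = 10
Freq: {13: 2, 11: 1, 8: 2, 10: 2, 3: 1, 6: 2, 14: 1, 17: 1}
Mode: [6, 8, 10, 13]

Mean=119/12, Median=10, Mode=[6, 8, 10, 13]


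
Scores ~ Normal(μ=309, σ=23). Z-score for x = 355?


z = (x - μ)/σ = (355 - 309)/23 = 2.0

z = 2.0


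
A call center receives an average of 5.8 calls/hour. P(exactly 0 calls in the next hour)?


Poisson(λ=5.8): P(X=0) = e^(-λ)×λ^k/k!
= e^(-5.8) × 5.8^0 / 0!
≈ 0.003027554745 × 1 / 1 ≈ 0.003028

P(X=0) ≈ 0.003028 ≈ 0.30%


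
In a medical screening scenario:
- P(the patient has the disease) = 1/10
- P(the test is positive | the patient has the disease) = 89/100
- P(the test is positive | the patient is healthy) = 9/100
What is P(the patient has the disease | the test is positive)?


Using Bayes' theorem:
P(A|B) = P(B|A)·P(A) / P(B)

P(the test is positive) = 89/100 × 1/10 + 9/100 × 9/10
= 89/1000 + 81/1000 = 17/100

P(the patient has the disease|the test is positive) = (89/1000) / (17/100) = 89/170

P(the patient has the disease|the test is positive) = 89/170 ≈ 52.35%


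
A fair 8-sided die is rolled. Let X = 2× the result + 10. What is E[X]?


E[die] = (1+8)/2 = 9/2
E[X] = 2×9/2 + 10 = 19

E[X] = 19


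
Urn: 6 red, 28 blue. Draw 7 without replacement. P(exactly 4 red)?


Hypergeometric: C(6,4)×C(28,3)/C(34,7)
= 15×3276/5379616 = 12285/1344904

P(X=4) = 12285/1344904 ≈ 0.91%


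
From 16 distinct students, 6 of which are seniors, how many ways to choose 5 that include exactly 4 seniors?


Choose 4 of the 6 seniors and 1 of the other 10 students:
C(6,4)×C(10,1) = 15×10 = 150

150


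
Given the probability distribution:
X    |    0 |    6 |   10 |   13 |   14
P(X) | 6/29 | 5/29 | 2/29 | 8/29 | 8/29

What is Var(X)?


E[X] = 266/29
E[X²] = 3300/29
Var(X) = E[X²] - (E[X])² = 3300/29 - 70756/841 = 24944/841

Var(X) = 24944/841 ≈ 29.6599


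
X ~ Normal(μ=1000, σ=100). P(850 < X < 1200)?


z₁=(850-1000)/100=-1.5, z₂=(1200-1000)/100=2.0
P = Φ(2.0) - Φ(-1.5) = 0.977250 - 0.066807 = 0.910443 ≈ 0.9104

P(850 < X < 1200) ≈ 0.9104


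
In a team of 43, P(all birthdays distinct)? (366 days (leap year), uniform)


P(all different) = Π(366-i)/366 for i=0..42
= (366/366)×(365/366)×...×(324/366)
= 0.076637

P ≈ 0.0766 ≈ 7.66%


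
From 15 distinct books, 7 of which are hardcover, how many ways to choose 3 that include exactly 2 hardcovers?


Choose 2 of the 7 hardcovers and 1 of the other 8 books:
C(7,2)×C(8,1) = 21×8 = 168

168


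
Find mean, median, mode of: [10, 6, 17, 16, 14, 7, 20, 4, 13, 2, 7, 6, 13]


Sorted: [2, 4, 6, 6, 7, 7, 10, 13, 13, 14, 16, 17, 20]
Mean = 135/13
Median = 10
Freq: {10: 1, 6: 2, 17: 1, 16: 1, 14: 1, 7: 2, 20: 1, 4: 1, 13: 2, 2: 1}
Mode: [6, 7, 13]

Mean=135/13, Median=10, Mode=[6, 7, 13]


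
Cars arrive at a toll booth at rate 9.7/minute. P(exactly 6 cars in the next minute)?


Poisson(λ=9.7): P(X=6) = e^(-λ)×λ^k/k!
= e^(-9.7) × 9.7^6 / 6!
≈ 6.128349505e-05 × 832972.004929 / 720 ≈ 0.070899

P(X=6) ≈ 0.070899 ≈ 7.09%


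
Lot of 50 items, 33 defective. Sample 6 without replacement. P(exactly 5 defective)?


Hypergeometric: C(33,5)×C(17,1)/C(50,6)
= 237336×17/15890700 = 336226/1324225

P(X=5) = 336226/1324225 ≈ 25.39%


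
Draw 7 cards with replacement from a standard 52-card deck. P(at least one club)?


P(not a club) = 39/52 = 3/4
P(none in 7 draws) = (3/4)^7 = 2187/16384
P(≥1 club) = 1 - 2187/16384 = 14197/16384

P = 14197/16384 ≈ 86.65%


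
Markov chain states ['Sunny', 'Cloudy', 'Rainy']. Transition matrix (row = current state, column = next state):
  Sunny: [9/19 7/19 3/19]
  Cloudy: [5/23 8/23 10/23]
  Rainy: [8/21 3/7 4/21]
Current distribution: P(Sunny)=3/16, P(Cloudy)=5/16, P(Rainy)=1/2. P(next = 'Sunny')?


P(next=Sunny) = Σᵢ P(now=i)×P(i→Sunny)
= 3/16×9/19 + 5/16×5/23 + 1/2×8/21
= 27/304 + 25/368 + 4/21 = 6373/18354

P = 6373/18354 ≈ 0.3472


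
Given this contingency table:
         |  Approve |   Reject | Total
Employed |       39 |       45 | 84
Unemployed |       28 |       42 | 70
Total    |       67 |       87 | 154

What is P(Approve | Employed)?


P(Approve | Employed) = 39/(39+45) = 39/84 = 13/28

P(Approve|Employed) = 13/28 ≈ 46.43%


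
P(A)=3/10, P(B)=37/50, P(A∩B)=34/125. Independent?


P(A)×P(B) = 111/500
P(A∩B) = 34/125
Not equal → NOT independent

No, not independent


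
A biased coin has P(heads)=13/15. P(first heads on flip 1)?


Geometric: P(X=1) = (1-p)^(k-1)×p = (2/15)^0×13/15 = 13/15

P(X=1) = 13/15 ≈ 86.67%


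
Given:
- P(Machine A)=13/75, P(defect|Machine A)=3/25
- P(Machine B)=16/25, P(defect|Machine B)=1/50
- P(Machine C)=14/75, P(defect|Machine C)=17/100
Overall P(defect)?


P(B) = Σ P(B|Aᵢ)×P(Aᵢ)
  3/25×13/75 = 13/625
  1/50×16/25 = 8/625
  17/100×14/75 = 119/3750
Sum = 49/750

P(defect) = 49/750 ≈ 6.53%


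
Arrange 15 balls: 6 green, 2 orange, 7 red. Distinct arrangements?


15!/(6!×2!×7!) = 180180

180180


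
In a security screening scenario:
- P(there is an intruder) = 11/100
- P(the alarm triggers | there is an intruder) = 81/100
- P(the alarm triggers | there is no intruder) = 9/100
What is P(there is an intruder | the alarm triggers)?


Using Bayes' theorem:
P(A|B) = P(B|A)·P(A) / P(B)

P(the alarm triggers) = 81/100 × 11/100 + 9/100 × 89/100
= 891/10000 + 801/10000 = 423/2500

P(there is an intruder|the alarm triggers) = (891/10000) / (423/2500) = 99/188

P(there is an intruder|the alarm triggers) = 99/188 ≈ 52.66%


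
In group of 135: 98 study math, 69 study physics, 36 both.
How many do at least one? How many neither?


|A∪B| = 98+69-36 = 131
Neither = 135-131 = 4

At least one: 131; Neither: 4


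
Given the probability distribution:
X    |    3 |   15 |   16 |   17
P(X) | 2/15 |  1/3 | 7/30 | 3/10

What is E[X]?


E[X] = Σ x·P(X=x)
= (3)×(2/15) + (15)×(1/3) + (16)×(7/30) + (17)×(3/10)
= 427/30

E[X] = 427/30


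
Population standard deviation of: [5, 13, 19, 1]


Mean = 38/4 = 19/2
  (5-19/2)²=81/4
  (13-19/2)²=49/4
  (19-19/2)²=361/4
  (1-19/2)²=289/4
Σ(x-μ)² = 195
σ² = 195/4

σ = √(195/4) ≈ 6.9821


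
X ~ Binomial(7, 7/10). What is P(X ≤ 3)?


P(X ≤ 3) = Σ P(X=i) for i=0..3
P(X=0) = 2187/10000000
P(X=1) = 35721/10000000
P(X=2) = 250047/10000000
P(X=3) = 194481/2000000
Sum = 31509/250000

P(X ≤ 3) = 31509/250000 ≈ 12.60%


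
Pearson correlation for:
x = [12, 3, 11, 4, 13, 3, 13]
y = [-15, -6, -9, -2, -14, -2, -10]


n=7, Σx=59, Σy=-58, Σxy=-623, Σx²=637, Σy²=646
r = (7×(-623) - 59×(-58))/√((7×637 - 59²)(7×646 - (-58)²))
= -939/√(978×1158) = -939/√1132524 ≈ -939/1064.2011 ≈ -0.8824

r ≈ -0.8824


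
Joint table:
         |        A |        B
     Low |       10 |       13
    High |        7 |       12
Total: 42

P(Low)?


P(Low) = (10+13)/42 = 23/42

P(Low) = 23/42 ≈ 54.76%


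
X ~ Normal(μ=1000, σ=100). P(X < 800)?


z = (800-1000)/100 = -2.0
P(Z < -2.0) = 0.0228

P(X < 800) ≈ 0.0228


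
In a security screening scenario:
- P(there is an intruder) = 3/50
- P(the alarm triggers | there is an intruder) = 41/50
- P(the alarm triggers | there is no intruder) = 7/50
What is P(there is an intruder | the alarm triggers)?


Using Bayes' theorem:
P(A|B) = P(B|A)·P(A) / P(B)

P(the alarm triggers) = 41/50 × 3/50 + 7/50 × 47/50
= 123/2500 + 329/2500 = 113/625

P(there is an intruder|the alarm triggers) = (123/2500) / (113/625) = 123/452

P(there is an intruder|the alarm triggers) = 123/452 ≈ 27.21%


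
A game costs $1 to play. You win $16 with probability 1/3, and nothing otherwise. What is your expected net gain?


E[gain] = (16-1)×1/3 + (-1)×2/3
= 5 - 2/3 = 13/3

Expected net gain = $13/3 ≈ $4.33


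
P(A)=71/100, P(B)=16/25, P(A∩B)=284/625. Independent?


P(A)×P(B) = 284/625
P(A∩B) = 284/625
Equal ✓ → Independent

Yes, independent


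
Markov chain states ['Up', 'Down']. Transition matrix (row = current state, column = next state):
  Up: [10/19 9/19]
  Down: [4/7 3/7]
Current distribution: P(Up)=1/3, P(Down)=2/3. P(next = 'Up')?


P(next=Up) = Σᵢ P(now=i)×P(i→Up)
= 1/3×10/19 + 2/3×4/7
= 10/57 + 8/21 = 74/133

P = 74/133 ≈ 0.5564


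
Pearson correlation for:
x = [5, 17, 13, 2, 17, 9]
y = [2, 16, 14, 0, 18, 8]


n=6, Σx=63, Σy=58, Σxy=842, Σx²=857, Σy²=844
r = (6×842 - 63×58)/√((6×857 - 63²)(6×844 - 58²))
= 1398/√(1173×1700) = 1398/√1994100 ≈ 1398/1412.1261 ≈ 0.9900

r ≈ 0.9900


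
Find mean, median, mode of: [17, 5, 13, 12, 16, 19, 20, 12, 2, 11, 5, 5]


Sorted: [2, 5, 5, 5, 11, 12, 12, 13, 16, 17, 19, 20]
Mean = 137/12
Median = 12
Freq: {17: 1, 5: 3, 13: 1, 12: 2, 16: 1, 19: 1, 20: 1, 2: 1, 11: 1}
Mode: [5]

Mean=137/12, Median=12, Mode=5


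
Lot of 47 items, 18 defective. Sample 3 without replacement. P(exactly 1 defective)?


Hypergeometric: C(18,1)×C(29,2)/C(47,3)
= 18×406/16215 = 2436/5405

P(X=1) = 2436/5405 ≈ 45.07%


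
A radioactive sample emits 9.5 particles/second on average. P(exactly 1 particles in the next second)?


Poisson(λ=9.5): P(X=1) = e^(-λ)×λ^k/k!
= e^(-9.5) × 9.5^1 / 1!
≈ 7.485182989e-05 × 9.5 / 1 ≈ 0.000711

P(X=1) ≈ 0.000711 ≈ 0.07%


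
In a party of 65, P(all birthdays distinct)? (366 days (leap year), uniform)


P(all different) = Π(366-i)/366 for i=0..64
= (366/366)×(365/366)×...×(302/366)
= 0.002358

P ≈ 0.0024 ≈ 0.24%


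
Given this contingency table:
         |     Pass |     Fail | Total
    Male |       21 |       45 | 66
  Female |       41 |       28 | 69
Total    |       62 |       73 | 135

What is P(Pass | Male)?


P(Pass | Male) = 21/(21+45) = 21/66 = 7/22

P(Pass|Male) = 7/22 ≈ 31.82%


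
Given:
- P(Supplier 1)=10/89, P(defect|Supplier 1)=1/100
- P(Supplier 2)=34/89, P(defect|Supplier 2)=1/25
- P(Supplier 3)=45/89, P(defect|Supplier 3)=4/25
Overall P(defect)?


P(B) = Σ P(B|Aᵢ)×P(Aᵢ)
  1/100×10/89 = 1/890
  1/25×34/89 = 34/2225
  4/25×45/89 = 36/445
Sum = 433/4450

P(defect) = 433/4450 ≈ 9.73%


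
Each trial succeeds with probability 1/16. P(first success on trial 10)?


Geometric: P(X=10) = (1-p)^(k-1)×p = (15/16)^9×1/16 = 38443359375/1099511627776

P(X=10) = 38443359375/1099511627776 ≈ 3.50%


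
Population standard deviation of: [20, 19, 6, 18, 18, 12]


Mean = 93/6 = 31/2
  (20-31/2)²=81/4
  (19-31/2)²=49/4
  (6-31/2)²=361/4
  (18-31/2)²=25/4
  (18-31/2)²=25/4
  (12-31/2)²=49/4
Σ(x-μ)² = 295/2
σ² = (295/2)/6 = 295/12

σ = √(295/12) ≈ 4.9582


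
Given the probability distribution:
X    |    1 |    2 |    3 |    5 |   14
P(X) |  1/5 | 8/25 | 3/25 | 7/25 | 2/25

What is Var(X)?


E[X] = 93/25
E[X²] = 631/25
Var(X) = E[X²] - (E[X])² = 631/25 - 8649/625 = 7126/625

Var(X) = 7126/625 ≈ 11.4016


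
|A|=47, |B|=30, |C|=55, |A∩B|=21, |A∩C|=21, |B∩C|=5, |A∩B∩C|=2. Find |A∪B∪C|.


|A∪B∪C| = 47+30+55-21-21-5+2 = 87

|A∪B∪C| = 87


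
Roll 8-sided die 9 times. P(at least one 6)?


P(no 6)^9 = (7/8)^9 = 40353607/134217728
P(≥1) = 1 - 40353607/134217728 = 93864121/134217728

P = 93864121/134217728 ≈ 69.93%


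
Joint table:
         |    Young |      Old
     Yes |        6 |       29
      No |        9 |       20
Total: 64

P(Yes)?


P(Yes) = (6+29)/64 = 35/64

P(Yes) = 35/64 ≈ 54.69%


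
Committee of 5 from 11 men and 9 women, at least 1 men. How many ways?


Count by #men:
  1M,4W: C(11,1)×C(9,4)=1386
  2M,3W: C(11,2)×C(9,3)=4620
  3M,2W: C(11,3)×C(9,2)=5940
  4M,1W: C(11,4)×C(9,1)=2970
  5M,0W: C(11,5)×C(9,0)=462
Total = 15378

15378


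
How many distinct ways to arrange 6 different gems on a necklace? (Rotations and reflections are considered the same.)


Free circular arrangements: rotations and reflections both identified.
(n-1)!/2 = 5!/2 = 120/2 = 60

60


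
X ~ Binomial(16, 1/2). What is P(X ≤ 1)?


P(X ≤ 1) = Σ P(X=i) for i=0..1
P(X=0) = 1/65536
P(X=1) = 1/4096
Sum = 17/65536

P(X ≤ 1) = 17/65536 ≈ 0.03%


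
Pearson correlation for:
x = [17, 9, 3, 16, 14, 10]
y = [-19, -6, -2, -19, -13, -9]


n=6, Σx=69, Σy=-68, Σxy=-959, Σx²=931, Σy²=1012
r = (6×(-959) - 69×(-68))/√((6×931 - 69²)(6×1012 - (-68)²))
= -1062/√(825×1448) = -1062/√1194600 ≈ -1062/1092.9776 ≈ -0.9717

r ≈ -0.9717


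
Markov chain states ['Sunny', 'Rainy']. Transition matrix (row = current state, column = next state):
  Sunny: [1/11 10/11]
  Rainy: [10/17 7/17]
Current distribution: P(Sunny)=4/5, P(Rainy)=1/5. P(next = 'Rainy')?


P(next=Rainy) = Σᵢ P(now=i)×P(i→Rainy)
= 4/5×10/11 + 1/5×7/17
= 8/11 + 7/85 = 757/935

P = 757/935 ≈ 0.8096


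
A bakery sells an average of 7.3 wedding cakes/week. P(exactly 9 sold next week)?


Poisson(λ=7.3): P(X=9) = e^(-λ)×λ^k/k!
= e^(-7.3) × 7.3^9 / 9!
≈ 0.0006755387752 × 58871586.7083 / 362880 ≈ 0.109596

P(X=9) ≈ 0.109596 ≈ 10.96%


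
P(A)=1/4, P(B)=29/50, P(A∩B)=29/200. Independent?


P(A)×P(B) = 29/200
P(A∩B) = 29/200
Equal ✓ → Independent

Yes, independent


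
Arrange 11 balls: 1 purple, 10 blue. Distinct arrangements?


11!/(1!×10!) = 11

11


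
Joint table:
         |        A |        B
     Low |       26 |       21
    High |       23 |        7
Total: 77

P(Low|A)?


P(Low|A) = 26/(26+23) = 26/49

P = 26/49 ≈ 53.06%


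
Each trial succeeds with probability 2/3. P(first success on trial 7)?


Geometric: P(X=7) = (1-p)^(k-1)×p = (1/3)^6×2/3 = 2/2187

P(X=7) = 2/2187 ≈ 0.09%


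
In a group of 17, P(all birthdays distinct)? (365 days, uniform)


P(all different) = Π(365-i)/365 for i=0..16
= (365/365)×(364/365)×...×(349/365)
= 0.684992

P ≈ 0.6850 ≈ 68.50%


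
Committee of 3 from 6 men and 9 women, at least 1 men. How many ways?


Count by #men:
  1M,2W: C(6,1)×C(9,2)=216
  2M,1W: C(6,2)×C(9,1)=135
  3M,0W: C(6,3)×C(9,0)=20
Total = 371

371


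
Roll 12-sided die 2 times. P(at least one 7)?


P(no 7)^2 = (11/12)^2 = 121/144
P(≥1) = 1 - 121/144 = 23/144

P = 23/144 ≈ 15.97%


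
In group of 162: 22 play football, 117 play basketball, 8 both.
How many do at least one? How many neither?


|A∪B| = 22+117-8 = 131
Neither = 162-131 = 31

At least one: 131; Neither: 31


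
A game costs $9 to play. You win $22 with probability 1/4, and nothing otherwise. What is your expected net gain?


E[gain] = (22-9)×1/4 + (-9)×3/4
= 13/4 - 27/4 = -7/2

Expected net gain = $-7/2 ≈ $-3.50


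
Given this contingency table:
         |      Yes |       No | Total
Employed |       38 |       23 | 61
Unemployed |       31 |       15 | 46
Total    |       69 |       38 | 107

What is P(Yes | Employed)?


P(Yes | Employed) = 38/(38+23) = 38/61

P(Yes|Employed) = 38/61 ≈ 62.30%


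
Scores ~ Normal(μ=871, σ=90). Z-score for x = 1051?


z = (x - μ)/σ = (1051 - 871)/90 = 2.0

z = 2.0


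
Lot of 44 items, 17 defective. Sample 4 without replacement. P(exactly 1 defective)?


Hypergeometric: C(17,1)×C(27,3)/C(44,4)
= 17×2925/135751 = 49725/135751

P(X=1) = 49725/135751 ≈ 36.63%


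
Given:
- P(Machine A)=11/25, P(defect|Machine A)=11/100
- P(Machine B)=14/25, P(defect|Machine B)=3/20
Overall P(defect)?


P(B) = Σ P(B|Aᵢ)×P(Aᵢ)
  11/100×11/25 = 121/2500
  3/20×14/25 = 21/250
Sum = 331/2500

P(defect) = 331/2500 ≈ 13.24%


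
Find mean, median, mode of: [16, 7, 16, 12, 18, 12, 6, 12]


Sorted: [6, 7, 12, 12, 12, 16, 16, 18]
Mean = 99/8
Median = 12
Freq: {16: 2, 7: 1, 12: 3, 18: 1, 6: 1}
Mode: [12]

Mean=99/8, Median=12, Mode=12


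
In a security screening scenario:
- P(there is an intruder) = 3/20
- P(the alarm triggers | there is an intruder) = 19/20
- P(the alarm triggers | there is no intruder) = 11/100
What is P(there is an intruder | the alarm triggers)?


Using Bayes' theorem:
P(A|B) = P(B|A)·P(A) / P(B)

P(the alarm triggers) = 19/20 × 3/20 + 11/100 × 17/20
= 57/400 + 187/2000 = 59/250

P(there is an intruder|the alarm triggers) = (57/400) / (59/250) = 285/472

P(there is an intruder|the alarm triggers) = 285/472 ≈ 60.38%


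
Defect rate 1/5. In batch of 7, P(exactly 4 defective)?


Binomial: P(X=4) = C(7,4)×p^4×(1-p)^3
= 35 × 1/625 × 64/125 = 448/15625

P(X=4) = 448/15625 ≈ 2.87%


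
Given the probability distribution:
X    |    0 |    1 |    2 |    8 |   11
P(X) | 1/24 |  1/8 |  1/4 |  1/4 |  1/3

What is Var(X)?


E[X] = 151/24
E[X²] = 1379/24
Var(X) = E[X²] - (E[X])² = 1379/24 - 22801/576 = 10295/576

Var(X) = 10295/576 ≈ 17.8733


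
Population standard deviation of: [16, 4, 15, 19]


Mean = 54/4 = 27/2
  (16-27/2)²=25/4
  (4-27/2)²=361/4
  (15-27/2)²=9/4
  (19-27/2)²=121/4
Σ(x-μ)² = 129
σ² = 129/4

σ = √(129/4) ≈ 5.6789


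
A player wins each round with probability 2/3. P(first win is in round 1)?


Geometric: P(X=1) = (1-p)^(k-1)×p = (1/3)^0×2/3 = 2/3

P(X=1) = 2/3 ≈ 66.67%


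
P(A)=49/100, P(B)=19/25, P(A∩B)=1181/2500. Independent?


P(A)×P(B) = 931/2500
P(A∩B) = 1181/2500
Not equal → NOT independent

No, not independent


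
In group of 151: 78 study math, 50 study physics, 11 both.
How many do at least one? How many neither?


|A∪B| = 78+50-11 = 117
Neither = 151-117 = 34

At least one: 117; Neither: 34


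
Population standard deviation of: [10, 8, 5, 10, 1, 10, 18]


Mean = 62/7
  (10-62/7)²=64/49
  (8-62/7)²=36/49
  (5-62/7)²=729/49
  (10-62/7)²=64/49
  (1-62/7)²=3025/49
  (10-62/7)²=64/49
  (18-62/7)²=4096/49
Σ(x-μ)² = 1154/7
σ² = (1154/7)/7 = 1154/49

σ = √(1154/49) ≈ 4.8529


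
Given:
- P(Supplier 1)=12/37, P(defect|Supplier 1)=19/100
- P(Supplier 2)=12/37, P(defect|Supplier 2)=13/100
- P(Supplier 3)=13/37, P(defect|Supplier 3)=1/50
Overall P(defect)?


P(B) = Σ P(B|Aᵢ)×P(Aᵢ)
  19/100×12/37 = 57/925
  13/100×12/37 = 39/925
  1/50×13/37 = 13/1850
Sum = 41/370

P(defect) = 41/370 ≈ 11.08%


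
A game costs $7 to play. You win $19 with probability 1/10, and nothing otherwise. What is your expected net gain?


E[gain] = (19-7)×1/10 + (-7)×9/10
= 6/5 - 63/10 = -51/10

Expected net gain = $-51/10 ≈ $-5.10


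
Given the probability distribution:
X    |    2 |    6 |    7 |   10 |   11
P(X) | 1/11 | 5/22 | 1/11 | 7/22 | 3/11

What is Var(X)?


E[X] = 92/11
E[X²] = 856/11
Var(X) = E[X²] - (E[X])² = 856/11 - 8464/121 = 952/121

Var(X) = 952/121 ≈ 7.8678


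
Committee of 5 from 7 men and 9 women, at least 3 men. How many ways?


Count by #men:
  3M,2W: C(7,3)×C(9,2)=1260
  4M,1W: C(7,4)×C(9,1)=315
  5M,0W: C(7,5)×C(9,0)=21
Total = 1596

1596


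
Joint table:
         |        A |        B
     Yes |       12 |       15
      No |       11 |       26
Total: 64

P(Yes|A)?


P(Yes|A) = 12/(12+11) = 12/23

P = 12/23 ≈ 52.17%


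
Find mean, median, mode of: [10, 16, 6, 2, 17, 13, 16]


Sorted: [2, 6, 10, 13, 16, 16, 17]
Mean = 80/7
Median = 13
Freq: {10: 1, 16: 2, 6: 1, 2: 1, 17: 1, 13: 1}
Mode: [16]

Mean=80/7, Median=13, Mode=16


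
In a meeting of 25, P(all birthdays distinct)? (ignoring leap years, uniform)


P(all different) = Π(365-i)/365 for i=0..24
= (365/365)×(364/365)×...×(341/365)
= 0.431300

P ≈ 0.4313 ≈ 43.13%


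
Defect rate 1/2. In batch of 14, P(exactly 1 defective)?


Binomial: P(X=1) = C(14,1)×p^1×(1-p)^13
= 14 × 1/2 × 1/8192 = 7/8192

P(X=1) = 7/8192 ≈ 0.09%


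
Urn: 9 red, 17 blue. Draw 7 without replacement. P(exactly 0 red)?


Hypergeometric: C(9,0)×C(17,7)/C(26,7)
= 1×19448/657800 = 17/575

P(X=0) = 17/575 ≈ 2.96%


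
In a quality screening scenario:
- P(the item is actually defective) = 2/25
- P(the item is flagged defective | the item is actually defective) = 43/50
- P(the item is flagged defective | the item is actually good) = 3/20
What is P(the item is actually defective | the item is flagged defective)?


Using Bayes' theorem:
P(A|B) = P(B|A)·P(A) / P(B)

P(the item is flagged defective) = 43/50 × 2/25 + 3/20 × 23/25
= 43/625 + 69/500 = 517/2500

P(the item is actually defective|the item is flagged defective) = (43/625) / (517/2500) = 172/517

P(the item is actually defective|the item is flagged defective) = 172/517 ≈ 33.27%


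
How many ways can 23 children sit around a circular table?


Circular arrangements of 23 distinct objects: fix one position to break rotational symmetry.
(n-1)! = 22! = 1124000727777607680000

1124000727777607680000


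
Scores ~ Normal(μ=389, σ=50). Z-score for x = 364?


z = (x - μ)/σ = (364 - 389)/50 = -0.5

z = -0.5


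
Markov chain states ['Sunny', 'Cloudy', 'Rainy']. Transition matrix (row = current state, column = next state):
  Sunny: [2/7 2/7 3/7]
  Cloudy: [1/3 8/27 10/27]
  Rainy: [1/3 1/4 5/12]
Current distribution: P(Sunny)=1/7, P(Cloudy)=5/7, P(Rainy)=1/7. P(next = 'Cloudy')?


P(next=Cloudy) = Σᵢ P(now=i)×P(i→Cloudy)
= 1/7×2/7 + 5/7×8/27 + 1/7×1/4
= 2/49 + 40/189 + 1/28 = 1525/5292

P = 1525/5292 ≈ 0.2882


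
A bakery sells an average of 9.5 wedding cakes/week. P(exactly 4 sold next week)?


Poisson(λ=9.5): P(X=4) = e^(-λ)×λ^k/k!
= e^(-9.5) × 9.5^4 / 4!
≈ 7.485182989e-05 × 8145.0625 / 24 ≈ 0.025403

P(X=4) ≈ 0.025403 ≈ 2.54%


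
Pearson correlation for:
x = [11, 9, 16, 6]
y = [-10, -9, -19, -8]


n=4, Σx=42, Σy=-46, Σxy=-543, Σx²=494, Σy²=606
r = (4×(-543) - 42×(-46))/√((4×494 - 42²)(4×606 - (-46)²))
= -240/√(212×308) = -240/√65296 ≈ -240/255.5308 ≈ -0.9392

r ≈ -0.9392


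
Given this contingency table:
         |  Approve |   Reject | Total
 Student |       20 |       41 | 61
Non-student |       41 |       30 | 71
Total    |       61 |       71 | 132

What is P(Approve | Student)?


P(Approve | Student) = 20/(20+41) = 20/61

P(Approve|Student) = 20/61 ≈ 32.79%


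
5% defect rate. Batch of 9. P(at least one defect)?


P(all good) = (19/20)^9 = 322687697779/512000000000
P(≥1 defect) = 189312302221/512000000000

P = 189312302221/512000000000 ≈ 36.98%


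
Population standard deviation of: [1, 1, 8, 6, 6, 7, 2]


Mean = 31/7
  (1-31/7)²=576/49
  (1-31/7)²=576/49
  (8-31/7)²=625/49
  (6-31/7)²=121/49
  (6-31/7)²=121/49
  (7-31/7)²=324/49
  (2-31/7)²=289/49
Σ(x-μ)² = 376/7
σ² = (376/7)/7 = 376/49

σ = √(376/49) ≈ 2.7701


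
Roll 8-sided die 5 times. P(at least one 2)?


P(no 2)^5 = (7/8)^5 = 16807/32768
P(≥1) = 1 - 16807/32768 = 15961/32768

P = 15961/32768 ≈ 48.71%


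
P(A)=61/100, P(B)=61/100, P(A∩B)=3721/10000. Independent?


P(A)×P(B) = 3721/10000
P(A∩B) = 3721/10000
Equal ✓ → Independent

Yes, independent


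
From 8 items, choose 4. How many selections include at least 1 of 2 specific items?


Complement: C(8,4) - C(6,4) = 70 - 15 = 55

55


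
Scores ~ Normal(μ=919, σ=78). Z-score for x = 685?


z = (x - μ)/σ = (685 - 919)/78 = -3.0

z = -3.0


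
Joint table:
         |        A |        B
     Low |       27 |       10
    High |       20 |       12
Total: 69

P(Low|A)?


P(Low|A) = 27/(27+20) = 27/47

P = 27/47 ≈ 57.45%


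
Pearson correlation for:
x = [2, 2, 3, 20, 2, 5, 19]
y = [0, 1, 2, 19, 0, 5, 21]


n=7, Σx=53, Σy=48, Σxy=812, Σx²=807, Σy²=832
r = (7×812 - 53×48)/√((7×807 - 53²)(7×832 - 48²))
= 3140/√(2840×3520) = 3140/√9996800 ≈ 3140/3161.7717 ≈ 0.9931

r ≈ 0.9931


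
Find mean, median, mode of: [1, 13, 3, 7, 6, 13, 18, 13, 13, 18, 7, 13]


Sorted: [1, 3, 6, 7, 7, 13, 13, 13, 13, 13, 18, 18]
Mean = 125/12
Median = 13
Freq: {1: 1, 13: 5, 3: 1, 7: 2, 6: 1, 18: 2}
Mode: [13]

Mean=125/12, Median=13, Mode=13


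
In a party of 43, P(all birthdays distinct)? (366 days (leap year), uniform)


P(all different) = Π(366-i)/366 for i=0..42
= (366/366)×(365/366)×...×(324/366)
= 0.076637

P ≈ 0.0766 ≈ 7.66%


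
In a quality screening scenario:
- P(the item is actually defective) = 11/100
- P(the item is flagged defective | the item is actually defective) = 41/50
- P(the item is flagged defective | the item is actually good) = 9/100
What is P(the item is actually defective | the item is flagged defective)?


Using Bayes' theorem:
P(A|B) = P(B|A)·P(A) / P(B)

P(the item is flagged defective) = 41/50 × 11/100 + 9/100 × 89/100
= 451/5000 + 801/10000 = 1703/10000

P(the item is actually defective|the item is flagged defective) = (451/5000) / (1703/10000) = 902/1703

P(the item is actually defective|the item is flagged defective) = 902/1703 ≈ 52.97%


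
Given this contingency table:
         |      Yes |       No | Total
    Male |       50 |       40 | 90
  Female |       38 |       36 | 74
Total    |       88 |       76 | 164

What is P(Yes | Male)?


P(Yes | Male) = 50/(50+40) = 50/90 = 5/9

P(Yes|Male) = 5/9 ≈ 55.56%


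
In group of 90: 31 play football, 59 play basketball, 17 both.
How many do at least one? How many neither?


|A∪B| = 31+59-17 = 73
Neither = 90-73 = 17

At least one: 73; Neither: 17


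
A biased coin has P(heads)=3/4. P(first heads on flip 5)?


Geometric: P(X=5) = (1-p)^(k-1)×p = (1/4)^4×3/4 = 3/1024

P(X=5) = 3/1024 ≈ 0.29%


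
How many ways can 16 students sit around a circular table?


Circular arrangements of 16 distinct objects: fix one position to break rotational symmetry.
(n-1)! = 15! = 1307674368000

1307674368000


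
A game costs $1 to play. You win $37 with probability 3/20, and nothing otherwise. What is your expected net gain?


E[gain] = (37-1)×3/20 + (-1)×17/20
= 27/5 - 17/20 = 91/20

Expected net gain = $91/20 ≈ $4.55


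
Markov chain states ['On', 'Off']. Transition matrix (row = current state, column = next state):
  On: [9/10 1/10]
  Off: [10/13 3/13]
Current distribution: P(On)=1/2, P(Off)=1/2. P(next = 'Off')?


P(next=Off) = Σᵢ P(now=i)×P(i→Off)
= 1/2×1/10 + 1/2×3/13
= 1/20 + 3/26 = 43/260

P = 43/260 ≈ 0.1654


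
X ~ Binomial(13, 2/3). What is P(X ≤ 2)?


P(X ≤ 2) = Σ P(X=i) for i=0..2
P(X=0) = 1/1594323
P(X=1) = 26/1594323
P(X=2) = 104/531441
Sum = 113/531441

P(X ≤ 2) = 113/531441 ≈ 0.02%


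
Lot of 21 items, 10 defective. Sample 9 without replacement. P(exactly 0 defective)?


Hypergeometric: C(10,0)×C(11,9)/C(21,9)
= 1×55/293930 = 11/58786

P(X=0) = 11/58786 ≈ 0.02%


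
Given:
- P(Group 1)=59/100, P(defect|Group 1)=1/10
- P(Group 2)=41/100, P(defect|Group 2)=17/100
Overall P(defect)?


P(B) = Σ P(B|Aᵢ)×P(Aᵢ)
  1/10×59/100 = 59/1000
  17/100×41/100 = 697/10000
Sum = 1287/10000

P(defect) = 1287/10000 ≈ 12.87%


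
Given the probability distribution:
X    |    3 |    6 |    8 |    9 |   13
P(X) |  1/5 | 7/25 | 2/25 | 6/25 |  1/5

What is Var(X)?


E[X] = 192/25
E[X²] = 1756/25
Var(X) = E[X²] - (E[X])² = 1756/25 - 36864/625 = 7036/625

Var(X) = 7036/625 ≈ 11.2576


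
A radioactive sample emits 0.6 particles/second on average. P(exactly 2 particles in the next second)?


Poisson(λ=0.6): P(X=2) = e^(-λ)×λ^k/k!
= e^(-0.6) × 0.6^2 / 2!
≈ 0.5488116361 × 0.36 / 2 ≈ 0.098786

P(X=2) ≈ 0.098786 ≈ 9.88%


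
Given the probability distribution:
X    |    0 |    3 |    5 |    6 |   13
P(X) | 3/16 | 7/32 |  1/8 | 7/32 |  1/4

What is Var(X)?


E[X] = 187/32
E[X²] = 1767/32
Var(X) = E[X²] - (E[X])² = 1767/32 - 34969/1024 = 21575/1024

Var(X) = 21575/1024 ≈ 21.0693


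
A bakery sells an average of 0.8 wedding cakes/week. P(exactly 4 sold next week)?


Poisson(λ=0.8): P(X=4) = e^(-λ)×λ^k/k!
= e^(-0.8) × 0.8^4 / 4!
≈ 0.4493289641 × 0.4096 / 24 ≈ 0.007669

P(X=4) ≈ 0.007669 ≈ 0.77%


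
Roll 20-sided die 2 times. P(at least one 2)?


P(no 2)^2 = (19/20)^2 = 361/400
P(≥1) = 1 - 361/400 = 39/400

P = 39/400 ≈ 9.75%


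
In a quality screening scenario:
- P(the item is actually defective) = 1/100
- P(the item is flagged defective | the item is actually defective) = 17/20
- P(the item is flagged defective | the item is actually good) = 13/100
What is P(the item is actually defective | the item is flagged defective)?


Using Bayes' theorem:
P(A|B) = P(B|A)·P(A) / P(B)

P(the item is flagged defective) = 17/20 × 1/100 + 13/100 × 99/100
= 17/2000 + 1287/10000 = 343/2500

P(the item is actually defective|the item is flagged defective) = (17/2000) / (343/2500) = 85/1372

P(the item is actually defective|the item is flagged defective) = 85/1372 ≈ 6.20%


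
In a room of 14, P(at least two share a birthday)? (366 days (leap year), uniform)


P(all different) = Π(366-i)/366 for i=0..13
= 0.777440
P(match) = 1 - 0.777440 = 0.222560

P ≈ 0.2226 ≈ 22.26%


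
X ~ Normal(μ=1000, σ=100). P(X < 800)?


z = (800-1000)/100 = -2.0
P(Z < -2.0) = 0.0228

P(X < 800) ≈ 0.0228


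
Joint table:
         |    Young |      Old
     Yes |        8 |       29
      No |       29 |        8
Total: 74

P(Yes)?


P(Yes) = (8+29)/74 = 37/74 = 1/2

P(Yes) = 1/2 ≈ 50.00%


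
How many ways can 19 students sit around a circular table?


Circular arrangements of 19 distinct objects: fix one position to break rotational symmetry.
(n-1)! = 18! = 6402373705728000

6402373705728000


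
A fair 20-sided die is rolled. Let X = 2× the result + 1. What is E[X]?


E[die] = (1+20)/2 = 21/2
E[X] = 2×21/2 + 1 = 22

E[X] = 22


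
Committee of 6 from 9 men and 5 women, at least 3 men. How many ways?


Count by #men:
  3M,3W: C(9,3)×C(5,3)=840
  4M,2W: C(9,4)×C(5,2)=1260
  5M,1W: C(9,5)×C(5,1)=630
  6M,0W: C(9,6)×C(5,0)=84
Total = 2814

2814


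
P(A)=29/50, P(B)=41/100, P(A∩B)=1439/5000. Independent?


P(A)×P(B) = 1189/5000
P(A∩B) = 1439/5000
Not equal → NOT independent

No, not independent
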